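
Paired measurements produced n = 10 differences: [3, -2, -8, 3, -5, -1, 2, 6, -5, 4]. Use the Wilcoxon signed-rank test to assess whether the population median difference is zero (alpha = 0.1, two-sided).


Step 1: Drop any zero differences (none here) and take |d_i|.
|d| = [3, 2, 8, 3, 5, 1, 2, 6, 5, 4]
Step 2: Midrank |d_i| (ties get averaged ranks).
ranks: |3|->4.5, |2|->2.5, |8|->10, |3|->4.5, |5|->7.5, |1|->1, |2|->2.5, |6|->9, |5|->7.5, |4|->6
Step 3: Attach original signs; sum ranks with positive sign and with negative sign.
W+ = 4.5 + 4.5 + 2.5 + 9 + 6 = 26.5
W- = 2.5 + 10 + 7.5 + 1 + 7.5 = 28.5
(Check: W+ + W- = 55 should equal n(n+1)/2 = 55.)
Step 4: Test statistic W = min(W+, W-) = 26.5.
Step 5: Ties in |d|, so use the tie-corrected normal approximation.
        E[W] = n(n+1)/4 = 10*11/4 = 27.5.
        Tie groups: |d|=2 (t=2), |d|=3 (t=2), |d|=5 (t=2); sum(t^3 - t) = 18.
        Var[W] = n(n+1)(2n+1)/24 - sum(t^3-t)/48 = 2310/24 - 18/48 = 95.875.
        z = (W - E[W]) / sqrt(Var[W]) = (26.5 - 27.5) / 9.7916 = -0.1021.
        Two-sided p = 2*Phi(z) = 0.918655.
Step 6: alpha = 0.1. fail to reject H0.

W+ = 26.5, W- = 28.5, W = min = 26.5, p = 0.918655, fail to reject H0.


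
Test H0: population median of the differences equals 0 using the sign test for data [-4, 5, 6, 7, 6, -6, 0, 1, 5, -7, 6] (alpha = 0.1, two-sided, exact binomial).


Step 1: Discard zero differences. Original n = 11; n_eff = number of nonzero differences = 10.
Nonzero differences (with sign): -4, +5, +6, +7, +6, -6, +1, +5, -7, +6
Step 2: Count signs: positive = 7, negative = 3.
Step 3: Under H0: P(positive) = 0.5, so the number of positives S ~ Bin(10, 0.5).
Step 4: Two-sided exact p-value = sum of Bin(10,0.5) probabilities at or below the observed probability = 0.343750.
Step 5: alpha = 0.1. fail to reject H0.

n_eff = 10, pos = 7, neg = 3, p = 0.343750, fail to reject H0.


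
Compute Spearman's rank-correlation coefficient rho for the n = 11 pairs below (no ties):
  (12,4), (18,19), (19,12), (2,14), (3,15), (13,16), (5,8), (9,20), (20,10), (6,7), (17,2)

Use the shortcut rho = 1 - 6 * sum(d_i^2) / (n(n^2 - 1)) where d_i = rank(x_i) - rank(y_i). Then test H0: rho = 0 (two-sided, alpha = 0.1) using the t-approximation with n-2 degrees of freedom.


Step 1: Rank x and y separately (midranks; no ties here).
rank(x): 12->6, 18->9, 19->10, 2->1, 3->2, 13->7, 5->3, 9->5, 20->11, 6->4, 17->8
rank(y): 4->2, 19->10, 12->6, 14->7, 15->8, 16->9, 8->4, 20->11, 10->5, 7->3, 2->1
Step 2: d_i = R_x(i) - R_y(i); compute d_i^2.
  (6-2)^2=16, (9-10)^2=1, (10-6)^2=16, (1-7)^2=36, (2-8)^2=36, (7-9)^2=4, (3-4)^2=1, (5-11)^2=36, (11-5)^2=36, (4-3)^2=1, (8-1)^2=49
sum(d^2) = 232.
Step 3: rho = 1 - 6*232 / (11*(11^2 - 1)) = 1 - 1392/1320 = -0.054545.
Step 4: Under H0, t = rho * sqrt((n-2)/(1-rho^2)) = -0.1639 ~ t(9).
Step 5: Two-sided p-value from the t-distribution with 9 df = 0.873447.
Step 6: alpha = 0.1. fail to reject H0.

rho = -0.0545, p = 0.873447, fail to reject H0 at alpha = 0.1.


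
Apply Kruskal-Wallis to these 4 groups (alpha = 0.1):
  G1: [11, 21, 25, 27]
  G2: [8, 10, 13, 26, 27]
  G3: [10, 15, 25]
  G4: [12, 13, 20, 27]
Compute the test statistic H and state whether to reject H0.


Step 1: Combine all N = 16 observations and assign midranks.
sorted (value, group, rank): (8,G2,1), (10,G2,2.5), (10,G3,2.5), (11,G1,4), (12,G4,5), (13,G2,6.5), (13,G4,6.5), (15,G3,8), (20,G4,9), (21,G1,10), (25,G1,11.5), (25,G3,11.5), (26,G2,13), (27,G1,15), (27,G2,15), (27,G4,15)
Step 2: Sum ranks within each group.
R_1 = 40.5 (n_1 = 4)
R_2 = 38 (n_2 = 5)
R_3 = 22 (n_3 = 3)
R_4 = 35.5 (n_4 = 4)
Step 3: H = 12/(N(N+1)) * sum(R_i^2/n_i) - 3(N+1)
     = 12/(16*17) * (40.5^2/4 + 38^2/5 + 22^2/3 + 35.5^2/4) - 3*17
     = 0.044118 * 1175.26 - 51
     = 0.849632.
Step 4: Ties present; correction factor C = 1 - 42/(16^3 - 16) = 0.989706. Corrected H = 0.849632 / 0.989706 = 0.858470.
Step 5: Under H0, H ~ chi^2(3); p-value = 0.835437.
Step 6: alpha = 0.1. fail to reject H0.

H = 0.8585, df = 3, p = 0.835437, fail to reject H0.


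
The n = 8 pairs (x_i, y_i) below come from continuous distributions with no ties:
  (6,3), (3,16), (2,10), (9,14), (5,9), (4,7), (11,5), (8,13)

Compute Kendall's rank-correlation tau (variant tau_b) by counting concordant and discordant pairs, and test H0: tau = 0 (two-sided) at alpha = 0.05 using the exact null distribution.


Step 1: Enumerate the 28 unordered pairs (i,j) with i<j and classify each by sign(x_j-x_i) * sign(y_j-y_i).
  (1,2):dx=-3,dy=+13->D; (1,3):dx=-4,dy=+7->D; (1,4):dx=+3,dy=+11->C; (1,5):dx=-1,dy=+6->D
  (1,6):dx=-2,dy=+4->D; (1,7):dx=+5,dy=+2->C; (1,8):dx=+2,dy=+10->C; (2,3):dx=-1,dy=-6->C
  (2,4):dx=+6,dy=-2->D; (2,5):dx=+2,dy=-7->D; (2,6):dx=+1,dy=-9->D; (2,7):dx=+8,dy=-11->D
  (2,8):dx=+5,dy=-3->D; (3,4):dx=+7,dy=+4->C; (3,5):dx=+3,dy=-1->D; (3,6):dx=+2,dy=-3->D
  (3,7):dx=+9,dy=-5->D; (3,8):dx=+6,dy=+3->C; (4,5):dx=-4,dy=-5->C; (4,6):dx=-5,dy=-7->C
  (4,7):dx=+2,dy=-9->D; (4,8):dx=-1,dy=-1->C; (5,6):dx=-1,dy=-2->C; (5,7):dx=+6,dy=-4->D
  (5,8):dx=+3,dy=+4->C; (6,7):dx=+7,dy=-2->D; (6,8):dx=+4,dy=+6->C; (7,8):dx=-3,dy=+8->D
Step 2: C = 12, D = 16, total pairs = 28.
Step 3: tau = (C - D)/(n(n-1)/2) = (12 - 16)/28 = -0.142857.
Step 4: Exact two-sided p-value (enumerate n! = 40320 permutations of y under H0): p = 0.719544.
Step 5: alpha = 0.05. fail to reject H0.

tau_b = -0.1429 (C=12, D=16), p = 0.719544, fail to reject H0.


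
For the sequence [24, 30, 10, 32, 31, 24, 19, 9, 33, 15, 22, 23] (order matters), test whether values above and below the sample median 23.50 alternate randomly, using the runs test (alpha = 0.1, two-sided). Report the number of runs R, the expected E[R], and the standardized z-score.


Step 1: Compute median = 23.50; label A = above, B = below.
Labels in order: AABAAABBABBB  (n_A = 6, n_B = 6)
Step 2: Count runs R = 6.
Step 3: Under H0 (random ordering), E[R] = 2*n_A*n_B/(n_A+n_B) + 1 = 2*6*6/12 + 1 = 7.0000.
        Var[R] = 2*n_A*n_B*(2*n_A*n_B - n_A - n_B) / ((n_A+n_B)^2 * (n_A+n_B-1)) = 4320/1584 = 2.7273.
        SD[R] = 1.6514.
Step 4: Continuity-corrected z = (R + 0.5 - E[R]) / SD[R] = (6 + 0.5 - 7.0000) / 1.6514 = -0.3028.
Step 5: Two-sided p-value via normal approximation = 2*(1 - Phi(|z|)) = 0.762069.
Step 6: alpha = 0.1. fail to reject H0.

R = 6, z = -0.3028, p = 0.762069, fail to reject H0.


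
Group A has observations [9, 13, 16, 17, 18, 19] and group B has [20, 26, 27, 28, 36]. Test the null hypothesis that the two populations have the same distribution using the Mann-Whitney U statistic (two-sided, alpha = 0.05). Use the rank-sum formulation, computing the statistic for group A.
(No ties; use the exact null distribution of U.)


Step 1: Combine and sort all 11 observations; assign midranks.
sorted (value, group): (9,X), (13,X), (16,X), (17,X), (18,X), (19,X), (20,Y), (26,Y), (27,Y), (28,Y), (36,Y)
ranks: 9->1, 13->2, 16->3, 17->4, 18->5, 19->6, 20->7, 26->8, 27->9, 28->10, 36->11
Step 2: Rank sum for X: R1 = 1 + 2 + 3 + 4 + 5 + 6 = 21.
Step 3: U_X = R1 - n1(n1+1)/2 = 21 - 6*7/2 = 21 - 21 = 0.
       U_Y = n1*n2 - U_X = 30 - 0 = 30.
Step 4: No ties, so the exact null distribution of U (based on enumerating the C(11,6) = 462 equally likely rank assignments) gives the two-sided p-value.
Step 5: p-value = 0.004329; compare to alpha = 0.05. reject H0.

U_X = 0, p = 0.004329, reject H0 at alpha = 0.05.


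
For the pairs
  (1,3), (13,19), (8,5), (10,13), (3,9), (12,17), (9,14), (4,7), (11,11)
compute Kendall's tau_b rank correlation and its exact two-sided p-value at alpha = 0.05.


Step 1: Enumerate the 36 unordered pairs (i,j) with i<j and classify each by sign(x_j-x_i) * sign(y_j-y_i).
  (1,2):dx=+12,dy=+16->C; (1,3):dx=+7,dy=+2->C; (1,4):dx=+9,dy=+10->C; (1,5):dx=+2,dy=+6->C
  (1,6):dx=+11,dy=+14->C; (1,7):dx=+8,dy=+11->C; (1,8):dx=+3,dy=+4->C; (1,9):dx=+10,dy=+8->C
  (2,3):dx=-5,dy=-14->C; (2,4):dx=-3,dy=-6->C; (2,5):dx=-10,dy=-10->C; (2,6):dx=-1,dy=-2->C
  (2,7):dx=-4,dy=-5->C; (2,8):dx=-9,dy=-12->C; (2,9):dx=-2,dy=-8->C; (3,4):dx=+2,dy=+8->C
  (3,5):dx=-5,dy=+4->D; (3,6):dx=+4,dy=+12->C; (3,7):dx=+1,dy=+9->C; (3,8):dx=-4,dy=+2->D
  (3,9):dx=+3,dy=+6->C; (4,5):dx=-7,dy=-4->C; (4,6):dx=+2,dy=+4->C; (4,7):dx=-1,dy=+1->D
  (4,8):dx=-6,dy=-6->C; (4,9):dx=+1,dy=-2->D; (5,6):dx=+9,dy=+8->C; (5,7):dx=+6,dy=+5->C
  (5,8):dx=+1,dy=-2->D; (5,9):dx=+8,dy=+2->C; (6,7):dx=-3,dy=-3->C; (6,8):dx=-8,dy=-10->C
  (6,9):dx=-1,dy=-6->C; (7,8):dx=-5,dy=-7->C; (7,9):dx=+2,dy=-3->D; (8,9):dx=+7,dy=+4->C
Step 2: C = 30, D = 6, total pairs = 36.
Step 3: tau = (C - D)/(n(n-1)/2) = (30 - 6)/36 = 0.666667.
Step 4: Exact two-sided p-value (enumerate n! = 362880 permutations of y under H0): p = 0.012665.
Step 5: alpha = 0.05. reject H0.

tau_b = 0.6667 (C=30, D=6), p = 0.012665, reject H0.


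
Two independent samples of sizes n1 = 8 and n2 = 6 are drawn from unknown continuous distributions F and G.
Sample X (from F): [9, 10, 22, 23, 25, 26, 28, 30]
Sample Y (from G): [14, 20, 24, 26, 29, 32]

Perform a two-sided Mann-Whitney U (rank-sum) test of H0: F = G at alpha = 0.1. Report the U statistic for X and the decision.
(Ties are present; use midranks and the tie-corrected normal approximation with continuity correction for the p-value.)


Step 1: Combine and sort all 14 observations; assign midranks.
sorted (value, group): (9,X), (10,X), (14,Y), (20,Y), (22,X), (23,X), (24,Y), (25,X), (26,X), (26,Y), (28,X), (29,Y), (30,X), (32,Y)
ranks: 9->1, 10->2, 14->3, 20->4, 22->5, 23->6, 24->7, 25->8, 26->9.5, 26->9.5, 28->11, 29->12, 30->13, 32->14
Step 2: Rank sum for X: R1 = 1 + 2 + 5 + 6 + 8 + 9.5 + 11 + 13 = 55.5.
Step 3: U_X = R1 - n1(n1+1)/2 = 55.5 - 8*9/2 = 55.5 - 36 = 19.5.
       U_Y = n1*n2 - U_X = 48 - 19.5 = 28.5.
Step 4: Ties are present, so use the tie-corrected normal approximation (with continuity correction) for the p-value.
Step 5: p-value = 0.605180; compare to alpha = 0.1. fail to reject H0.

U_X = 19.5, p = 0.605180, fail to reject H0 at alpha = 0.1.


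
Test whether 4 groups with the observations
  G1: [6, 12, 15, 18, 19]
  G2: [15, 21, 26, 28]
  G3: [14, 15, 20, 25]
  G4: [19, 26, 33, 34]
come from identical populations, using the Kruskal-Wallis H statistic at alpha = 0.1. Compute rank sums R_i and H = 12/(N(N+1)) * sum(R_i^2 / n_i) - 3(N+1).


Step 1: Combine all N = 17 observations and assign midranks.
sorted (value, group, rank): (6,G1,1), (12,G1,2), (14,G3,3), (15,G1,5), (15,G2,5), (15,G3,5), (18,G1,7), (19,G1,8.5), (19,G4,8.5), (20,G3,10), (21,G2,11), (25,G3,12), (26,G2,13.5), (26,G4,13.5), (28,G2,15), (33,G4,16), (34,G4,17)
Step 2: Sum ranks within each group.
R_1 = 23.5 (n_1 = 5)
R_2 = 44.5 (n_2 = 4)
R_3 = 30 (n_3 = 4)
R_4 = 55 (n_4 = 4)
Step 3: H = 12/(N(N+1)) * sum(R_i^2/n_i) - 3(N+1)
     = 12/(17*18) * (23.5^2/5 + 44.5^2/4 + 30^2/4 + 55^2/4) - 3*18
     = 0.039216 * 1586.76 - 54
     = 8.225980.
Step 4: Ties present; correction factor C = 1 - 36/(17^3 - 17) = 0.992647. Corrected H = 8.225980 / 0.992647 = 8.286914.
Step 5: Under H0, H ~ chi^2(3); p-value = 0.040440.
Step 6: alpha = 0.1. reject H0.

H = 8.2869, df = 3, p = 0.040440, reject H0.


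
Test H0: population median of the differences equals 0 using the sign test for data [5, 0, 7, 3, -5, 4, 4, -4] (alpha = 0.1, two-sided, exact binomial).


Step 1: Discard zero differences. Original n = 8; n_eff = number of nonzero differences = 7.
Nonzero differences (with sign): +5, +7, +3, -5, +4, +4, -4
Step 2: Count signs: positive = 5, negative = 2.
Step 3: Under H0: P(positive) = 0.5, so the number of positives S ~ Bin(7, 0.5).
Step 4: Two-sided exact p-value = sum of Bin(7,0.5) probabilities at or below the observed probability = 0.453125.
Step 5: alpha = 0.1. fail to reject H0.

n_eff = 7, pos = 5, neg = 2, p = 0.453125, fail to reject H0.


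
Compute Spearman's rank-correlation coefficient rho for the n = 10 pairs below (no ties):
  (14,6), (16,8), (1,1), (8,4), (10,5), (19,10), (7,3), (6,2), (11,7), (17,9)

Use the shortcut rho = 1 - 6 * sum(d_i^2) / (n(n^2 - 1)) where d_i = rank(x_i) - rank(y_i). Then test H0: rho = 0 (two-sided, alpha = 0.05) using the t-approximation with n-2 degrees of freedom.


Step 1: Rank x and y separately (midranks; no ties here).
rank(x): 14->7, 16->8, 1->1, 8->4, 10->5, 19->10, 7->3, 6->2, 11->6, 17->9
rank(y): 6->6, 8->8, 1->1, 4->4, 5->5, 10->10, 3->3, 2->2, 7->7, 9->9
Step 2: d_i = R_x(i) - R_y(i); compute d_i^2.
  (7-6)^2=1, (8-8)^2=0, (1-1)^2=0, (4-4)^2=0, (5-5)^2=0, (10-10)^2=0, (3-3)^2=0, (2-2)^2=0, (6-7)^2=1, (9-9)^2=0
sum(d^2) = 2.
Step 3: rho = 1 - 6*2 / (10*(10^2 - 1)) = 1 - 12/990 = 0.987879.
Step 4: Under H0, t = rho * sqrt((n-2)/(1-rho^2)) = 18.0003 ~ t(8).
Step 5: Two-sided p-value from the t-distribution with 8 df = 0.000000.
Step 6: alpha = 0.05. reject H0.

rho = 0.9879, p = 0.000000, reject H0 at alpha = 0.05.


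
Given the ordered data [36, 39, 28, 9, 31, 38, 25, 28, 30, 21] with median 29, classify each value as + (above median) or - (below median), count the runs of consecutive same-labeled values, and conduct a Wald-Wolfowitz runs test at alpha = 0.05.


Step 1: Compute median = 29; label A = above, B = below.
Labels in order: AABBAABBAB  (n_A = 5, n_B = 5)
Step 2: Count runs R = 6.
Step 3: Under H0 (random ordering), E[R] = 2*n_A*n_B/(n_A+n_B) + 1 = 2*5*5/10 + 1 = 6.0000.
        Var[R] = 2*n_A*n_B*(2*n_A*n_B - n_A - n_B) / ((n_A+n_B)^2 * (n_A+n_B-1)) = 2000/900 = 2.2222.
        SD[R] = 1.4907.
Step 4: R = E[R], so z = 0 with no continuity correction.
Step 5: Two-sided p-value via normal approximation = 2*(1 - Phi(|z|)) = 1.000000.
Step 6: alpha = 0.05. fail to reject H0.

R = 6, z = 0.0000, p = 1.000000, fail to reject H0.


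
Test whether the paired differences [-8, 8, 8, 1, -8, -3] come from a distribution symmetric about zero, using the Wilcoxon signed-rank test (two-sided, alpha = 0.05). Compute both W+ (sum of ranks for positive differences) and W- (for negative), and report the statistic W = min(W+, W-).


Step 1: Drop any zero differences (none here) and take |d_i|.
|d| = [8, 8, 8, 1, 8, 3]
Step 2: Midrank |d_i| (ties get averaged ranks).
ranks: |8|->4.5, |8|->4.5, |8|->4.5, |1|->1, |8|->4.5, |3|->2
Step 3: Attach original signs; sum ranks with positive sign and with negative sign.
W+ = 4.5 + 4.5 + 1 = 10
W- = 4.5 + 4.5 + 2 = 11
(Check: W+ + W- = 21 should equal n(n+1)/2 = 21.)
Step 4: Test statistic W = min(W+, W-) = 10.
Step 5: Ties in |d|, so use the tie-corrected normal approximation.
        E[W] = n(n+1)/4 = 6*7/4 = 10.5.
        Tie groups: |d|=8 (t=4); sum(t^3 - t) = 60.
        Var[W] = n(n+1)(2n+1)/24 - sum(t^3-t)/48 = 546/24 - 60/48 = 21.5.
        z = (W - E[W]) / sqrt(Var[W]) = (10 - 10.5) / 4.6368 = -0.1078.
        Two-sided p = 2*Phi(z) = 0.914128.
Step 6: alpha = 0.05. fail to reject H0.

W+ = 10, W- = 11, W = min = 10, p = 0.914128, fail to reject H0.


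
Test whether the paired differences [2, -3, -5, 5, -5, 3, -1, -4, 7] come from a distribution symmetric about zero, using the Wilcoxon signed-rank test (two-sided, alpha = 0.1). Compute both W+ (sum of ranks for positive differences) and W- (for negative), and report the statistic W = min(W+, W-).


Step 1: Drop any zero differences (none here) and take |d_i|.
|d| = [2, 3, 5, 5, 5, 3, 1, 4, 7]
Step 2: Midrank |d_i| (ties get averaged ranks).
ranks: |2|->2, |3|->3.5, |5|->7, |5|->7, |5|->7, |3|->3.5, |1|->1, |4|->5, |7|->9
Step 3: Attach original signs; sum ranks with positive sign and with negative sign.
W+ = 2 + 7 + 3.5 + 9 = 21.5
W- = 3.5 + 7 + 7 + 1 + 5 = 23.5
(Check: W+ + W- = 45 should equal n(n+1)/2 = 45.)
Step 4: Test statistic W = min(W+, W-) = 21.5.
Step 5: Ties in |d|, so use the tie-corrected normal approximation.
        E[W] = n(n+1)/4 = 9*10/4 = 22.5.
        Tie groups: |d|=3 (t=2), |d|=5 (t=3); sum(t^3 - t) = 30.
        Var[W] = n(n+1)(2n+1)/24 - sum(t^3-t)/48 = 1710/24 - 30/48 = 70.625.
        z = (W - E[W]) / sqrt(Var[W]) = (21.5 - 22.5) / 8.4039 = -0.1190.
        Two-sided p = 2*Phi(z) = 0.905281.
Step 6: alpha = 0.1. fail to reject H0.

W+ = 21.5, W- = 23.5, W = min = 21.5, p = 0.905281, fail to reject H0.


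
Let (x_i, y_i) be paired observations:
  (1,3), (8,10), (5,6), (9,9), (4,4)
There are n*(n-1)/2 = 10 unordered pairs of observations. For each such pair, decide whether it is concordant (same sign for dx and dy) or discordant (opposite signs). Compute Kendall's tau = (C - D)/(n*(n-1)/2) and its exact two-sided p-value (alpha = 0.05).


Step 1: Enumerate the 10 unordered pairs (i,j) with i<j and classify each by sign(x_j-x_i) * sign(y_j-y_i).
  (1,2):dx=+7,dy=+7->C; (1,3):dx=+4,dy=+3->C; (1,4):dx=+8,dy=+6->C; (1,5):dx=+3,dy=+1->C
  (2,3):dx=-3,dy=-4->C; (2,4):dx=+1,dy=-1->D; (2,5):dx=-4,dy=-6->C; (3,4):dx=+4,dy=+3->C
  (3,5):dx=-1,dy=-2->C; (4,5):dx=-5,dy=-5->C
Step 2: C = 9, D = 1, total pairs = 10.
Step 3: tau = (C - D)/(n(n-1)/2) = (9 - 1)/10 = 0.800000.
Step 4: Exact two-sided p-value (enumerate n! = 120 permutations of y under H0): p = 0.083333.
Step 5: alpha = 0.05. fail to reject H0.

tau_b = 0.8000 (C=9, D=1), p = 0.083333, fail to reject H0.


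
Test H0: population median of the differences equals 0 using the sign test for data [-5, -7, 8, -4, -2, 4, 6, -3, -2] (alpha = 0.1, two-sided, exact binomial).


Step 1: Discard zero differences. Original n = 9; n_eff = number of nonzero differences = 9.
Nonzero differences (with sign): -5, -7, +8, -4, -2, +4, +6, -3, -2
Step 2: Count signs: positive = 3, negative = 6.
Step 3: Under H0: P(positive) = 0.5, so the number of positives S ~ Bin(9, 0.5).
Step 4: Two-sided exact p-value = sum of Bin(9,0.5) probabilities at or below the observed probability = 0.507812.
Step 5: alpha = 0.1. fail to reject H0.

n_eff = 9, pos = 3, neg = 6, p = 0.507812, fail to reject H0.


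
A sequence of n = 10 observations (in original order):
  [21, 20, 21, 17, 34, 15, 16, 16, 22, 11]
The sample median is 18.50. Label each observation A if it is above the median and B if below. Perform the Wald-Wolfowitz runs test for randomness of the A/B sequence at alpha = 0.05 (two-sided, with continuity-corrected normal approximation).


Step 1: Compute median = 18.50; label A = above, B = below.
Labels in order: AAABABBBAB  (n_A = 5, n_B = 5)
Step 2: Count runs R = 6.
Step 3: Under H0 (random ordering), E[R] = 2*n_A*n_B/(n_A+n_B) + 1 = 2*5*5/10 + 1 = 6.0000.
        Var[R] = 2*n_A*n_B*(2*n_A*n_B - n_A - n_B) / ((n_A+n_B)^2 * (n_A+n_B-1)) = 2000/900 = 2.2222.
        SD[R] = 1.4907.
Step 4: R = E[R], so z = 0 with no continuity correction.
Step 5: Two-sided p-value via normal approximation = 2*(1 - Phi(|z|)) = 1.000000.
Step 6: alpha = 0.05. fail to reject H0.

R = 6, z = 0.0000, p = 1.000000, fail to reject H0.


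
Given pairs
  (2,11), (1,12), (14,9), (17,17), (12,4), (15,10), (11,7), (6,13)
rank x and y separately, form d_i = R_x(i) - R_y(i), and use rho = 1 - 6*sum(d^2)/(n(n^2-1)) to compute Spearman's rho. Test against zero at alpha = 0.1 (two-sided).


Step 1: Rank x and y separately (midranks; no ties here).
rank(x): 2->2, 1->1, 14->6, 17->8, 12->5, 15->7, 11->4, 6->3
rank(y): 11->5, 12->6, 9->3, 17->8, 4->1, 10->4, 7->2, 13->7
Step 2: d_i = R_x(i) - R_y(i); compute d_i^2.
  (2-5)^2=9, (1-6)^2=25, (6-3)^2=9, (8-8)^2=0, (5-1)^2=16, (7-4)^2=9, (4-2)^2=4, (3-7)^2=16
sum(d^2) = 88.
Step 3: rho = 1 - 6*88 / (8*(8^2 - 1)) = 1 - 528/504 = -0.047619.
Step 4: Under H0, t = rho * sqrt((n-2)/(1-rho^2)) = -0.1168 ~ t(6).
Step 5: Two-sided p-value from the t-distribution with 6 df = 0.910849.
Step 6: alpha = 0.1. fail to reject H0.

rho = -0.0476, p = 0.910849, fail to reject H0 at alpha = 0.1.


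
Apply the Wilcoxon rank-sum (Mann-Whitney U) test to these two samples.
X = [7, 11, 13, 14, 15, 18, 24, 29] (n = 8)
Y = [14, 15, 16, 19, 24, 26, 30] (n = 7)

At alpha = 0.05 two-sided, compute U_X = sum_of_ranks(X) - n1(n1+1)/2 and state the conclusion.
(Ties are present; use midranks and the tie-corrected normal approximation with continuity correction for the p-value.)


Step 1: Combine and sort all 15 observations; assign midranks.
sorted (value, group): (7,X), (11,X), (13,X), (14,X), (14,Y), (15,X), (15,Y), (16,Y), (18,X), (19,Y), (24,X), (24,Y), (26,Y), (29,X), (30,Y)
ranks: 7->1, 11->2, 13->3, 14->4.5, 14->4.5, 15->6.5, 15->6.5, 16->8, 18->9, 19->10, 24->11.5, 24->11.5, 26->13, 29->14, 30->15
Step 2: Rank sum for X: R1 = 1 + 2 + 3 + 4.5 + 6.5 + 9 + 11.5 + 14 = 51.5.
Step 3: U_X = R1 - n1(n1+1)/2 = 51.5 - 8*9/2 = 51.5 - 36 = 15.5.
       U_Y = n1*n2 - U_X = 56 - 15.5 = 40.5.
Step 4: Ties are present, so use the tie-corrected normal approximation (with continuity correction) for the p-value.
Step 5: p-value = 0.163782; compare to alpha = 0.05. fail to reject H0.

U_X = 15.5, p = 0.163782, fail to reject H0 at alpha = 0.05.


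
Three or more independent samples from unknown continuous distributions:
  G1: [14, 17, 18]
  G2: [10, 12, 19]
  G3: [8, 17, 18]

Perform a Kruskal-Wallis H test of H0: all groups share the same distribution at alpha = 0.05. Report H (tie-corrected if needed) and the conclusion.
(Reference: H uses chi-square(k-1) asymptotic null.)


Step 1: Combine all N = 9 observations and assign midranks.
sorted (value, group, rank): (8,G3,1), (10,G2,2), (12,G2,3), (14,G1,4), (17,G1,5.5), (17,G3,5.5), (18,G1,7.5), (18,G3,7.5), (19,G2,9)
Step 2: Sum ranks within each group.
R_1 = 17 (n_1 = 3)
R_2 = 14 (n_2 = 3)
R_3 = 14 (n_3 = 3)
Step 3: H = 12/(N(N+1)) * sum(R_i^2/n_i) - 3(N+1)
     = 12/(9*10) * (17^2/3 + 14^2/3 + 14^2/3) - 3*10
     = 0.133333 * 227 - 30
     = 0.266667.
Step 4: Ties present; correction factor C = 1 - 12/(9^3 - 9) = 0.983333. Corrected H = 0.266667 / 0.983333 = 0.271186.
Step 5: Under H0, H ~ chi^2(2); p-value = 0.873198.
Step 6: alpha = 0.05. fail to reject H0.

H = 0.2712, df = 2, p = 0.873198, fail to reject H0.


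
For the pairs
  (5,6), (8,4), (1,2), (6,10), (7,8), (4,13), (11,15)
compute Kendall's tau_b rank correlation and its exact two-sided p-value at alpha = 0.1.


Step 1: Enumerate the 21 unordered pairs (i,j) with i<j and classify each by sign(x_j-x_i) * sign(y_j-y_i).
  (1,2):dx=+3,dy=-2->D; (1,3):dx=-4,dy=-4->C; (1,4):dx=+1,dy=+4->C; (1,5):dx=+2,dy=+2->C
  (1,6):dx=-1,dy=+7->D; (1,7):dx=+6,dy=+9->C; (2,3):dx=-7,dy=-2->C; (2,4):dx=-2,dy=+6->D
  (2,5):dx=-1,dy=+4->D; (2,6):dx=-4,dy=+9->D; (2,7):dx=+3,dy=+11->C; (3,4):dx=+5,dy=+8->C
  (3,5):dx=+6,dy=+6->C; (3,6):dx=+3,dy=+11->C; (3,7):dx=+10,dy=+13->C; (4,5):dx=+1,dy=-2->D
  (4,6):dx=-2,dy=+3->D; (4,7):dx=+5,dy=+5->C; (5,6):dx=-3,dy=+5->D; (5,7):dx=+4,dy=+7->C
  (6,7):dx=+7,dy=+2->C
Step 2: C = 13, D = 8, total pairs = 21.
Step 3: tau = (C - D)/(n(n-1)/2) = (13 - 8)/21 = 0.238095.
Step 4: Exact two-sided p-value (enumerate n! = 5040 permutations of y under H0): p = 0.561905.
Step 5: alpha = 0.1. fail to reject H0.

tau_b = 0.2381 (C=13, D=8), p = 0.561905, fail to reject H0.


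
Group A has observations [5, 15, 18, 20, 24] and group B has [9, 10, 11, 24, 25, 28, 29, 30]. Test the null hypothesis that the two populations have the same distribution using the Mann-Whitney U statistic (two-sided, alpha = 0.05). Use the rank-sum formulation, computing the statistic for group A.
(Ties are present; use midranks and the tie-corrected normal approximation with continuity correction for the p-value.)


Step 1: Combine and sort all 13 observations; assign midranks.
sorted (value, group): (5,X), (9,Y), (10,Y), (11,Y), (15,X), (18,X), (20,X), (24,X), (24,Y), (25,Y), (28,Y), (29,Y), (30,Y)
ranks: 5->1, 9->2, 10->3, 11->4, 15->5, 18->6, 20->7, 24->8.5, 24->8.5, 25->10, 28->11, 29->12, 30->13
Step 2: Rank sum for X: R1 = 1 + 5 + 6 + 7 + 8.5 = 27.5.
Step 3: U_X = R1 - n1(n1+1)/2 = 27.5 - 5*6/2 = 27.5 - 15 = 12.5.
       U_Y = n1*n2 - U_X = 40 - 12.5 = 27.5.
Step 4: Ties are present, so use the tie-corrected normal approximation (with continuity correction) for the p-value.
Step 5: p-value = 0.304842; compare to alpha = 0.05. fail to reject H0.

U_X = 12.5, p = 0.304842, fail to reject H0 at alpha = 0.05.


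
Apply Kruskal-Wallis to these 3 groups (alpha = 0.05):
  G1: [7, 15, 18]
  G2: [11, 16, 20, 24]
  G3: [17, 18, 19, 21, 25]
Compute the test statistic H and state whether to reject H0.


Step 1: Combine all N = 12 observations and assign midranks.
sorted (value, group, rank): (7,G1,1), (11,G2,2), (15,G1,3), (16,G2,4), (17,G3,5), (18,G1,6.5), (18,G3,6.5), (19,G3,8), (20,G2,9), (21,G3,10), (24,G2,11), (25,G3,12)
Step 2: Sum ranks within each group.
R_1 = 10.5 (n_1 = 3)
R_2 = 26 (n_2 = 4)
R_3 = 41.5 (n_3 = 5)
Step 3: H = 12/(N(N+1)) * sum(R_i^2/n_i) - 3(N+1)
     = 12/(12*13) * (10.5^2/3 + 26^2/4 + 41.5^2/5) - 3*13
     = 0.076923 * 550.2 - 39
     = 3.323077.
Step 4: Ties present; correction factor C = 1 - 6/(12^3 - 12) = 0.996503. Corrected H = 3.323077 / 0.996503 = 3.334737.
Step 5: Under H0, H ~ chi^2(2); p-value = 0.188743.
Step 6: alpha = 0.05. fail to reject H0.

H = 3.3347, df = 2, p = 0.188743, fail to reject H0.


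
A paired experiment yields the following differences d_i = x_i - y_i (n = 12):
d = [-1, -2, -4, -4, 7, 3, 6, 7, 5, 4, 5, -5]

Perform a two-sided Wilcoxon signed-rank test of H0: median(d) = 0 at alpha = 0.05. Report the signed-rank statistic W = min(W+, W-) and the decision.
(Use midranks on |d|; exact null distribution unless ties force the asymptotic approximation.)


Step 1: Drop any zero differences (none here) and take |d_i|.
|d| = [1, 2, 4, 4, 7, 3, 6, 7, 5, 4, 5, 5]
Step 2: Midrank |d_i| (ties get averaged ranks).
ranks: |1|->1, |2|->2, |4|->5, |4|->5, |7|->11.5, |3|->3, |6|->10, |7|->11.5, |5|->8, |4|->5, |5|->8, |5|->8
Step 3: Attach original signs; sum ranks with positive sign and with negative sign.
W+ = 11.5 + 3 + 10 + 11.5 + 8 + 5 + 8 = 57
W- = 1 + 2 + 5 + 5 + 8 = 21
(Check: W+ + W- = 78 should equal n(n+1)/2 = 78.)
Step 4: Test statistic W = min(W+, W-) = 21.
Step 5: Ties in |d|, so use the tie-corrected normal approximation.
        E[W] = n(n+1)/4 = 12*13/4 = 39.
        Tie groups: |d|=4 (t=3), |d|=5 (t=3), |d|=7 (t=2); sum(t^3 - t) = 54.
        Var[W] = n(n+1)(2n+1)/24 - sum(t^3-t)/48 = 3900/24 - 54/48 = 161.375.
        z = (W - E[W]) / sqrt(Var[W]) = (21 - 39) / 12.7033 = -1.4169.
        Two-sided p = 2*Phi(z) = 0.156498.
Step 6: alpha = 0.05. fail to reject H0.

W+ = 57, W- = 21, W = min = 21, p = 0.156498, fail to reject H0.


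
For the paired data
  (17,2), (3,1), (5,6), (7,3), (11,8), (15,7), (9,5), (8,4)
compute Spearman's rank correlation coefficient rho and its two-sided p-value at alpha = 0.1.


Step 1: Rank x and y separately (midranks; no ties here).
rank(x): 17->8, 3->1, 5->2, 7->3, 11->6, 15->7, 9->5, 8->4
rank(y): 2->2, 1->1, 6->6, 3->3, 8->8, 7->7, 5->5, 4->4
Step 2: d_i = R_x(i) - R_y(i); compute d_i^2.
  (8-2)^2=36, (1-1)^2=0, (2-6)^2=16, (3-3)^2=0, (6-8)^2=4, (7-7)^2=0, (5-5)^2=0, (4-4)^2=0
sum(d^2) = 56.
Step 3: rho = 1 - 6*56 / (8*(8^2 - 1)) = 1 - 336/504 = 0.333333.
Step 4: Under H0, t = rho * sqrt((n-2)/(1-rho^2)) = 0.8660 ~ t(6).
Step 5: Two-sided p-value from the t-distribution with 6 df = 0.419753.
Step 6: alpha = 0.1. fail to reject H0.

rho = 0.3333, p = 0.419753, fail to reject H0 at alpha = 0.1.


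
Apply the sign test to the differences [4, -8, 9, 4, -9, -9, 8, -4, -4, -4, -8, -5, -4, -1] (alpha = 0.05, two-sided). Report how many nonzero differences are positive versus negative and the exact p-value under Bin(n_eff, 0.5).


Step 1: Discard zero differences. Original n = 14; n_eff = number of nonzero differences = 14.
Nonzero differences (with sign): +4, -8, +9, +4, -9, -9, +8, -4, -4, -4, -8, -5, -4, -1
Step 2: Count signs: positive = 4, negative = 10.
Step 3: Under H0: P(positive) = 0.5, so the number of positives S ~ Bin(14, 0.5).
Step 4: Two-sided exact p-value = sum of Bin(14,0.5) probabilities at or below the observed probability = 0.179565.
Step 5: alpha = 0.05. fail to reject H0.

n_eff = 14, pos = 4, neg = 10, p = 0.179565, fail to reject H0.


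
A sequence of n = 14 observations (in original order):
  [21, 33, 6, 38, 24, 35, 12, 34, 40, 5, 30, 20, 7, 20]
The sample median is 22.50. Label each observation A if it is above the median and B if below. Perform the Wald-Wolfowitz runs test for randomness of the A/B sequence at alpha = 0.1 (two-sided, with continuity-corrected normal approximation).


Step 1: Compute median = 22.50; label A = above, B = below.
Labels in order: BABAAABAABABBB  (n_A = 7, n_B = 7)
Step 2: Count runs R = 9.
Step 3: Under H0 (random ordering), E[R] = 2*n_A*n_B/(n_A+n_B) + 1 = 2*7*7/14 + 1 = 8.0000.
        Var[R] = 2*n_A*n_B*(2*n_A*n_B - n_A - n_B) / ((n_A+n_B)^2 * (n_A+n_B-1)) = 8232/2548 = 3.2308.
        SD[R] = 1.7974.
Step 4: Continuity-corrected z = (R - 0.5 - E[R]) / SD[R] = (9 - 0.5 - 8.0000) / 1.7974 = 0.2782.
Step 5: Two-sided p-value via normal approximation = 2*(1 - Phi(|z|)) = 0.780879.
Step 6: alpha = 0.1. fail to reject H0.

R = 9, z = 0.2782, p = 0.780879, fail to reject H0.


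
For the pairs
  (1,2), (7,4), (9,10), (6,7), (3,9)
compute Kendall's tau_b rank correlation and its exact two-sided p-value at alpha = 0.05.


Step 1: Enumerate the 10 unordered pairs (i,j) with i<j and classify each by sign(x_j-x_i) * sign(y_j-y_i).
  (1,2):dx=+6,dy=+2->C; (1,3):dx=+8,dy=+8->C; (1,4):dx=+5,dy=+5->C; (1,5):dx=+2,dy=+7->C
  (2,3):dx=+2,dy=+6->C; (2,4):dx=-1,dy=+3->D; (2,5):dx=-4,dy=+5->D; (3,4):dx=-3,dy=-3->C
  (3,5):dx=-6,dy=-1->C; (4,5):dx=-3,dy=+2->D
Step 2: C = 7, D = 3, total pairs = 10.
Step 3: tau = (C - D)/(n(n-1)/2) = (7 - 3)/10 = 0.400000.
Step 4: Exact two-sided p-value (enumerate n! = 120 permutations of y under H0): p = 0.483333.
Step 5: alpha = 0.05. fail to reject H0.

tau_b = 0.4000 (C=7, D=3), p = 0.483333, fail to reject H0.


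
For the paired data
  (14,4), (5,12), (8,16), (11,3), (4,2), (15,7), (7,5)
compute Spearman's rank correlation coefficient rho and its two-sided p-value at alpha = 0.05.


Step 1: Rank x and y separately (midranks; no ties here).
rank(x): 14->6, 5->2, 8->4, 11->5, 4->1, 15->7, 7->3
rank(y): 4->3, 12->6, 16->7, 3->2, 2->1, 7->5, 5->4
Step 2: d_i = R_x(i) - R_y(i); compute d_i^2.
  (6-3)^2=9, (2-6)^2=16, (4-7)^2=9, (5-2)^2=9, (1-1)^2=0, (7-5)^2=4, (3-4)^2=1
sum(d^2) = 48.
Step 3: rho = 1 - 6*48 / (7*(7^2 - 1)) = 1 - 288/336 = 0.142857.
Step 4: Under H0, t = rho * sqrt((n-2)/(1-rho^2)) = 0.3227 ~ t(5).
Step 5: Two-sided p-value from the t-distribution with 5 df = 0.759945.
Step 6: alpha = 0.05. fail to reject H0.

rho = 0.1429, p = 0.759945, fail to reject H0 at alpha = 0.05.


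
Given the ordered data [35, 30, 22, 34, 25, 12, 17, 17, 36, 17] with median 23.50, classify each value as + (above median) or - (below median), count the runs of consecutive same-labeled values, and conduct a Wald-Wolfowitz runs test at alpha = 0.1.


Step 1: Compute median = 23.50; label A = above, B = below.
Labels in order: AABAABBBAB  (n_A = 5, n_B = 5)
Step 2: Count runs R = 6.
Step 3: Under H0 (random ordering), E[R] = 2*n_A*n_B/(n_A+n_B) + 1 = 2*5*5/10 + 1 = 6.0000.
        Var[R] = 2*n_A*n_B*(2*n_A*n_B - n_A - n_B) / ((n_A+n_B)^2 * (n_A+n_B-1)) = 2000/900 = 2.2222.
        SD[R] = 1.4907.
Step 4: R = E[R], so z = 0 with no continuity correction.
Step 5: Two-sided p-value via normal approximation = 2*(1 - Phi(|z|)) = 1.000000.
Step 6: alpha = 0.1. fail to reject H0.

R = 6, z = 0.0000, p = 1.000000, fail to reject H0.


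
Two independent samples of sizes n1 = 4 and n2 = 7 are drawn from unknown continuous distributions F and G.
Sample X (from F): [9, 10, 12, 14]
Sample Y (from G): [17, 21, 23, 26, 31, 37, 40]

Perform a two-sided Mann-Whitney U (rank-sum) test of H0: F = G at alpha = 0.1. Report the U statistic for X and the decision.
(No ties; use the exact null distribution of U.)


Step 1: Combine and sort all 11 observations; assign midranks.
sorted (value, group): (9,X), (10,X), (12,X), (14,X), (17,Y), (21,Y), (23,Y), (26,Y), (31,Y), (37,Y), (40,Y)
ranks: 9->1, 10->2, 12->3, 14->4, 17->5, 21->6, 23->7, 26->8, 31->9, 37->10, 40->11
Step 2: Rank sum for X: R1 = 1 + 2 + 3 + 4 = 10.
Step 3: U_X = R1 - n1(n1+1)/2 = 10 - 4*5/2 = 10 - 10 = 0.
       U_Y = n1*n2 - U_X = 28 - 0 = 28.
Step 4: No ties, so the exact null distribution of U (based on enumerating the C(11,4) = 330 equally likely rank assignments) gives the two-sided p-value.
Step 5: p-value = 0.006061; compare to alpha = 0.1. reject H0.

U_X = 0, p = 0.006061, reject H0 at alpha = 0.1.


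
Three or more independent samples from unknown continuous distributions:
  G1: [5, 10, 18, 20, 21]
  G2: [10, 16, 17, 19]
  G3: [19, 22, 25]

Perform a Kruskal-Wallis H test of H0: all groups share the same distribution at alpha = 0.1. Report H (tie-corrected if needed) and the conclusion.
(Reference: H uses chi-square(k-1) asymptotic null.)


Step 1: Combine all N = 12 observations and assign midranks.
sorted (value, group, rank): (5,G1,1), (10,G1,2.5), (10,G2,2.5), (16,G2,4), (17,G2,5), (18,G1,6), (19,G2,7.5), (19,G3,7.5), (20,G1,9), (21,G1,10), (22,G3,11), (25,G3,12)
Step 2: Sum ranks within each group.
R_1 = 28.5 (n_1 = 5)
R_2 = 19 (n_2 = 4)
R_3 = 30.5 (n_3 = 3)
Step 3: H = 12/(N(N+1)) * sum(R_i^2/n_i) - 3(N+1)
     = 12/(12*13) * (28.5^2/5 + 19^2/4 + 30.5^2/3) - 3*13
     = 0.076923 * 562.783 - 39
     = 4.291026.
Step 4: Ties present; correction factor C = 1 - 12/(12^3 - 12) = 0.993007. Corrected H = 4.291026 / 0.993007 = 4.321244.
Step 5: Under H0, H ~ chi^2(2); p-value = 0.115253.
Step 6: alpha = 0.1. fail to reject H0.

H = 4.3212, df = 2, p = 0.115253, fail to reject H0.


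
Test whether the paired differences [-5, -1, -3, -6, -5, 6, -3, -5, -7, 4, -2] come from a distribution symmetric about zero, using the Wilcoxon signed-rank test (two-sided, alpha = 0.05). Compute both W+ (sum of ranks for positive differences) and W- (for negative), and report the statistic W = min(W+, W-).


Step 1: Drop any zero differences (none here) and take |d_i|.
|d| = [5, 1, 3, 6, 5, 6, 3, 5, 7, 4, 2]
Step 2: Midrank |d_i| (ties get averaged ranks).
ranks: |5|->7, |1|->1, |3|->3.5, |6|->9.5, |5|->7, |6|->9.5, |3|->3.5, |5|->7, |7|->11, |4|->5, |2|->2
Step 3: Attach original signs; sum ranks with positive sign and with negative sign.
W+ = 9.5 + 5 = 14.5
W- = 7 + 1 + 3.5 + 9.5 + 7 + 3.5 + 7 + 11 + 2 = 51.5
(Check: W+ + W- = 66 should equal n(n+1)/2 = 66.)
Step 4: Test statistic W = min(W+, W-) = 14.5.
Step 5: Ties in |d|, so use the tie-corrected normal approximation.
        E[W] = n(n+1)/4 = 11*12/4 = 33.
        Tie groups: |d|=3 (t=2), |d|=5 (t=3), |d|=6 (t=2); sum(t^3 - t) = 36.
        Var[W] = n(n+1)(2n+1)/24 - sum(t^3-t)/48 = 3036/24 - 36/48 = 125.75.
        z = (W - E[W]) / sqrt(Var[W]) = (14.5 - 33) / 11.2138 = -1.6497.
        Two-sided p = 2*Phi(z) = 0.098994.
Step 6: alpha = 0.05. fail to reject H0.

W+ = 14.5, W- = 51.5, W = min = 14.5, p = 0.098994, fail to reject H0.


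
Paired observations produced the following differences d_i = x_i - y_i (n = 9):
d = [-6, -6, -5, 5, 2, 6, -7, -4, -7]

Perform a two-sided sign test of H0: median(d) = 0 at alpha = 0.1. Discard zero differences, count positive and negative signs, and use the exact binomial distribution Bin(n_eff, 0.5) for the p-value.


Step 1: Discard zero differences. Original n = 9; n_eff = number of nonzero differences = 9.
Nonzero differences (with sign): -6, -6, -5, +5, +2, +6, -7, -4, -7
Step 2: Count signs: positive = 3, negative = 6.
Step 3: Under H0: P(positive) = 0.5, so the number of positives S ~ Bin(9, 0.5).
Step 4: Two-sided exact p-value = sum of Bin(9,0.5) probabilities at or below the observed probability = 0.507812.
Step 5: alpha = 0.1. fail to reject H0.

n_eff = 9, pos = 3, neg = 6, p = 0.507812, fail to reject H0.


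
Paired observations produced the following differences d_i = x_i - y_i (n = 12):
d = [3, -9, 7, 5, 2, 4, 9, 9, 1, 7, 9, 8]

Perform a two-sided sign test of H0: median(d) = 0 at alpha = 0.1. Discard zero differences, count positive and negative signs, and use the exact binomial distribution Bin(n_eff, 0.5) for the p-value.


Step 1: Discard zero differences. Original n = 12; n_eff = number of nonzero differences = 12.
Nonzero differences (with sign): +3, -9, +7, +5, +2, +4, +9, +9, +1, +7, +9, +8
Step 2: Count signs: positive = 11, negative = 1.
Step 3: Under H0: P(positive) = 0.5, so the number of positives S ~ Bin(12, 0.5).
Step 4: Two-sided exact p-value = sum of Bin(12,0.5) probabilities at or below the observed probability = 0.006348.
Step 5: alpha = 0.1. reject H0.

n_eff = 12, pos = 11, neg = 1, p = 0.006348, reject H0.


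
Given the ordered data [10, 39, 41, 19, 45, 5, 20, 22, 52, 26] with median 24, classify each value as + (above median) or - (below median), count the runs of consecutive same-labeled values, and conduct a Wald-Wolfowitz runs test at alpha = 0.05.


Step 1: Compute median = 24; label A = above, B = below.
Labels in order: BAABABBBAA  (n_A = 5, n_B = 5)
Step 2: Count runs R = 6.
Step 3: Under H0 (random ordering), E[R] = 2*n_A*n_B/(n_A+n_B) + 1 = 2*5*5/10 + 1 = 6.0000.
        Var[R] = 2*n_A*n_B*(2*n_A*n_B - n_A - n_B) / ((n_A+n_B)^2 * (n_A+n_B-1)) = 2000/900 = 2.2222.
        SD[R] = 1.4907.
Step 4: R = E[R], so z = 0 with no continuity correction.
Step 5: Two-sided p-value via normal approximation = 2*(1 - Phi(|z|)) = 1.000000.
Step 6: alpha = 0.05. fail to reject H0.

R = 6, z = 0.0000, p = 1.000000, fail to reject H0.


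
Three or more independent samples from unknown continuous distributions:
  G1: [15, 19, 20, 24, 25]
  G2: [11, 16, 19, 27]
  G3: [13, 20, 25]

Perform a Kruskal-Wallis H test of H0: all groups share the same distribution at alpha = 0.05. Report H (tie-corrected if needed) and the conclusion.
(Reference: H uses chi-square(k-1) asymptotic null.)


Step 1: Combine all N = 12 observations and assign midranks.
sorted (value, group, rank): (11,G2,1), (13,G3,2), (15,G1,3), (16,G2,4), (19,G1,5.5), (19,G2,5.5), (20,G1,7.5), (20,G3,7.5), (24,G1,9), (25,G1,10.5), (25,G3,10.5), (27,G2,12)
Step 2: Sum ranks within each group.
R_1 = 35.5 (n_1 = 5)
R_2 = 22.5 (n_2 = 4)
R_3 = 20 (n_3 = 3)
Step 3: H = 12/(N(N+1)) * sum(R_i^2/n_i) - 3(N+1)
     = 12/(12*13) * (35.5^2/5 + 22.5^2/4 + 20^2/3) - 3*13
     = 0.076923 * 511.946 - 39
     = 0.380449.
Step 4: Ties present; correction factor C = 1 - 18/(12^3 - 12) = 0.989510. Corrected H = 0.380449 / 0.989510 = 0.384482.
Step 5: Under H0, H ~ chi^2(2); p-value = 0.825108.
Step 6: alpha = 0.05. fail to reject H0.

H = 0.3845, df = 2, p = 0.825108, fail to reject H0.


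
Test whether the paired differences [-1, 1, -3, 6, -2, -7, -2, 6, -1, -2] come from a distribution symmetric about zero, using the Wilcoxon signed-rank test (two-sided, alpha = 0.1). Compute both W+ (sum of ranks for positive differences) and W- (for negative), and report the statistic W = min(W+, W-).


Step 1: Drop any zero differences (none here) and take |d_i|.
|d| = [1, 1, 3, 6, 2, 7, 2, 6, 1, 2]
Step 2: Midrank |d_i| (ties get averaged ranks).
ranks: |1|->2, |1|->2, |3|->7, |6|->8.5, |2|->5, |7|->10, |2|->5, |6|->8.5, |1|->2, |2|->5
Step 3: Attach original signs; sum ranks with positive sign and with negative sign.
W+ = 2 + 8.5 + 8.5 = 19
W- = 2 + 7 + 5 + 10 + 5 + 2 + 5 = 36
(Check: W+ + W- = 55 should equal n(n+1)/2 = 55.)
Step 4: Test statistic W = min(W+, W-) = 19.
Step 5: Ties in |d|, so use the tie-corrected normal approximation.
        E[W] = n(n+1)/4 = 10*11/4 = 27.5.
        Tie groups: |d|=1 (t=3), |d|=2 (t=3), |d|=6 (t=2); sum(t^3 - t) = 54.
        Var[W] = n(n+1)(2n+1)/24 - sum(t^3-t)/48 = 2310/24 - 54/48 = 95.125.
        z = (W - E[W]) / sqrt(Var[W]) = (19 - 27.5) / 9.7532 = -0.8715.
        Two-sided p = 2*Phi(z) = 0.383477.
Step 6: alpha = 0.1. fail to reject H0.

W+ = 19, W- = 36, W = min = 19, p = 0.383477, fail to reject H0.


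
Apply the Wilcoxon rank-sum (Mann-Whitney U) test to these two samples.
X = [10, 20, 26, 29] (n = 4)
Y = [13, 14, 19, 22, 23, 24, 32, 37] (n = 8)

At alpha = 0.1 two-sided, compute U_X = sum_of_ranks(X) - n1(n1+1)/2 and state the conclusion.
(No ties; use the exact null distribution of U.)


Step 1: Combine and sort all 12 observations; assign midranks.
sorted (value, group): (10,X), (13,Y), (14,Y), (19,Y), (20,X), (22,Y), (23,Y), (24,Y), (26,X), (29,X), (32,Y), (37,Y)
ranks: 10->1, 13->2, 14->3, 19->4, 20->5, 22->6, 23->7, 24->8, 26->9, 29->10, 32->11, 37->12
Step 2: Rank sum for X: R1 = 1 + 5 + 9 + 10 = 25.
Step 3: U_X = R1 - n1(n1+1)/2 = 25 - 4*5/2 = 25 - 10 = 15.
       U_Y = n1*n2 - U_X = 32 - 15 = 17.
Step 4: No ties, so the exact null distribution of U (based on enumerating the C(12,4) = 495 equally likely rank assignments) gives the two-sided p-value.
Step 5: p-value = 0.933333; compare to alpha = 0.1. fail to reject H0.

U_X = 15, p = 0.933333, fail to reject H0 at alpha = 0.1.
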